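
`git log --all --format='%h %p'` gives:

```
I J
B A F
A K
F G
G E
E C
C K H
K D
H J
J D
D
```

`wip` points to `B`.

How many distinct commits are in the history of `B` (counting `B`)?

Walking parent pointers from B: reachable set = {A, B, C, D, E, F, G, H, J, K}.
That is 10 commits.

10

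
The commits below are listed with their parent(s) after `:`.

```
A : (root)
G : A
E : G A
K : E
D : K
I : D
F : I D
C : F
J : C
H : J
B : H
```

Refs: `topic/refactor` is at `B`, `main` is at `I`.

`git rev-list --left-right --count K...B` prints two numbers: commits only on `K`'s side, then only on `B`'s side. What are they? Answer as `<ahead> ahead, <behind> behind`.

Reachable from K: {A, E, G, K}.
Reachable from B: {A, B, C, D, E, F, G, H, I, J, K}.
Only in K's history (ahead): {} — 0.
Only in B's history (behind): {B, C, D, F, H, I, J} — 7.

0 ahead, 7 behind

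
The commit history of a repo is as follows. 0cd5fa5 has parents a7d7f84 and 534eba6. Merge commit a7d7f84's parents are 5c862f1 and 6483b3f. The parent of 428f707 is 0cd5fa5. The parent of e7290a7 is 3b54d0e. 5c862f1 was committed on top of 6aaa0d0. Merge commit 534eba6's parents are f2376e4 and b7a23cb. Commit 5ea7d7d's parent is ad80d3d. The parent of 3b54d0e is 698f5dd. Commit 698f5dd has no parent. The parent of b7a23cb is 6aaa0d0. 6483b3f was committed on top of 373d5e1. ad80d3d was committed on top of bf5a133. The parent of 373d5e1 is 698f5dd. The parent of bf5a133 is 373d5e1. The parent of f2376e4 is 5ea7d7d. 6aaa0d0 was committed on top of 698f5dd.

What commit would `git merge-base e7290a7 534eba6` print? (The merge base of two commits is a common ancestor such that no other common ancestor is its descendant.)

698f5dd

Ancestors of e7290a7: {3b54d0e, 698f5dd, e7290a7}.
Ancestors of 534eba6: {373d5e1, 534eba6, 5ea7d7d, 698f5dd, 6aaa0d0, ad80d3d, b7a23cb, bf5a133, f2376e4}.
Common ancestors: {698f5dd}.
The only common ancestor is 698f5dd, so it is the merge base.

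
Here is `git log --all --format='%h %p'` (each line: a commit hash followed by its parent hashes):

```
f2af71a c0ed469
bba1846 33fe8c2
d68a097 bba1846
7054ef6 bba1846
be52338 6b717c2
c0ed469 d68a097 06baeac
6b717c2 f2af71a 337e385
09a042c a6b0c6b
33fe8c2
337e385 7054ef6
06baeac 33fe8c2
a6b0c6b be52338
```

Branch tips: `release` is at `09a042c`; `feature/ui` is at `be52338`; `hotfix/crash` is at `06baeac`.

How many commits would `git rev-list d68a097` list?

3

Walking parent pointers from d68a097: reachable set = {33fe8c2, bba1846, d68a097}.
That is 3 commits.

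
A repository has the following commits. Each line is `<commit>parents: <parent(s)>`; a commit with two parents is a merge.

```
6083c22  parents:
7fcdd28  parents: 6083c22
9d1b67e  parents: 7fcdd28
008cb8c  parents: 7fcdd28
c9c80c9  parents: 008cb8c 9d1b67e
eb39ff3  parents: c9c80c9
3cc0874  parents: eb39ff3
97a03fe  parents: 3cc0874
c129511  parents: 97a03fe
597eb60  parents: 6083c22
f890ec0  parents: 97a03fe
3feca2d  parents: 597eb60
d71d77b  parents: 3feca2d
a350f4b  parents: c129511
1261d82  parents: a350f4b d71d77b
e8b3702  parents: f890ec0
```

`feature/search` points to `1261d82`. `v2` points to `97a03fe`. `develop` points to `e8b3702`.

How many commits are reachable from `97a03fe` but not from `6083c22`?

Reachable from 97a03fe: {008cb8c, 3cc0874, 6083c22, 7fcdd28, 97a03fe, 9d1b67e, c9c80c9, eb39ff3}.
Reachable from 6083c22: {6083c22}.
In 97a03fe's history but not 6083c22's: {008cb8c, 3cc0874, 7fcdd28, 97a03fe, 9d1b67e, c9c80c9, eb39ff3} — 7 commits.

7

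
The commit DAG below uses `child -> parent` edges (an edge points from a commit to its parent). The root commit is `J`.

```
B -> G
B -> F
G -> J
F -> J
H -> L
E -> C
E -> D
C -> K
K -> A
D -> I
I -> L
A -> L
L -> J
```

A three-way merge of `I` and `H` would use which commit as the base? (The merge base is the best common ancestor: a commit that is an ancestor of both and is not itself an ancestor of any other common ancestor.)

Ancestors of I: {I, J, L}.
Ancestors of H: {H, J, L}.
Common ancestors: {J, L}.
Among these, L is not an ancestor of any other common ancestor — it is the merge base.

L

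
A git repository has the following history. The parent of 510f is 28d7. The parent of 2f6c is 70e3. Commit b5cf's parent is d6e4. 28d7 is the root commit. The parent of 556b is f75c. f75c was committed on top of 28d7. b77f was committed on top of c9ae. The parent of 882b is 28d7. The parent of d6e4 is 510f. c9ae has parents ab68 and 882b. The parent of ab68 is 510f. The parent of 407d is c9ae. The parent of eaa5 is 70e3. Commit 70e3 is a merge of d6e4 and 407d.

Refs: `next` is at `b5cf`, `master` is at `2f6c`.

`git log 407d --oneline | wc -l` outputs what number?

6

Walking parent pointers from 407d: reachable set = {28d7, 407d, 510f, 882b, ab68, c9ae}.
That is 6 commits.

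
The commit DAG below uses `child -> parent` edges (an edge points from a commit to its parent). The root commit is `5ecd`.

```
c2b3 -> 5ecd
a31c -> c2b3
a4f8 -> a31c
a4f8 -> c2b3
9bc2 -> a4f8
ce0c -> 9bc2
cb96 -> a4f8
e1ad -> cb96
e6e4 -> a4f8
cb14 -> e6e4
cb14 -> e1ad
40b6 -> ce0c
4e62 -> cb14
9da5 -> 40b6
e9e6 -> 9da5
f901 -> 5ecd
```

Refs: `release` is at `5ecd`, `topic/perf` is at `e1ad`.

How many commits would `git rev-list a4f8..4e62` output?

5

Reachable from 4e62: {4e62, 5ecd, a31c, a4f8, c2b3, cb14, cb96, e1ad, e6e4}.
Reachable from a4f8: {5ecd, a31c, a4f8, c2b3}.
In 4e62's history but not a4f8's: {4e62, cb14, cb96, e1ad, e6e4} — 5 commits.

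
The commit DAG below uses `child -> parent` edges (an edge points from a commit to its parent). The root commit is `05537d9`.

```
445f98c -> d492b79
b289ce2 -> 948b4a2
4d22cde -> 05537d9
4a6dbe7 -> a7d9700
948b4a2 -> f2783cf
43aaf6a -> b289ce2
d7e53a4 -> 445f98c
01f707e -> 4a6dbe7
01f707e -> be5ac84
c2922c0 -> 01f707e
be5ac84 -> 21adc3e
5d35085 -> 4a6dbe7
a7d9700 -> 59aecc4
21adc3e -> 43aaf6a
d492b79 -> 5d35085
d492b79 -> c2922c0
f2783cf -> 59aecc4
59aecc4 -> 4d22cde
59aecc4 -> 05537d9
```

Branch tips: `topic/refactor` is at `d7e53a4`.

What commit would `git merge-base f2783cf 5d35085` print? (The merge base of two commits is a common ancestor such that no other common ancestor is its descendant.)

59aecc4

Ancestors of f2783cf: {05537d9, 4d22cde, 59aecc4, f2783cf}.
Ancestors of 5d35085: {05537d9, 4a6dbe7, 4d22cde, 59aecc4, 5d35085, a7d9700}.
Common ancestors: {05537d9, 4d22cde, 59aecc4}.
Among these, 59aecc4 is not an ancestor of any other common ancestor — it is the merge base.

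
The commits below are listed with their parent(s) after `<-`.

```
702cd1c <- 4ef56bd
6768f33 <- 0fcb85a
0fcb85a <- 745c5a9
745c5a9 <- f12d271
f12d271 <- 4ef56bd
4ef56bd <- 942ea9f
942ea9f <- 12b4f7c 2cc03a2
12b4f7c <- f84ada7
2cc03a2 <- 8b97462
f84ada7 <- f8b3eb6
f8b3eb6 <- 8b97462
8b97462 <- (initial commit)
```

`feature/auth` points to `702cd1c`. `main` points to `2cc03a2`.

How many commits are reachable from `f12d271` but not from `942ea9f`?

Reachable from f12d271: {12b4f7c, 2cc03a2, 4ef56bd, 8b97462, 942ea9f, f12d271, f84ada7, f8b3eb6}.
Reachable from 942ea9f: {12b4f7c, 2cc03a2, 8b97462, 942ea9f, f84ada7, f8b3eb6}.
In f12d271's history but not 942ea9f's: {4ef56bd, f12d271} — 2 commits.

2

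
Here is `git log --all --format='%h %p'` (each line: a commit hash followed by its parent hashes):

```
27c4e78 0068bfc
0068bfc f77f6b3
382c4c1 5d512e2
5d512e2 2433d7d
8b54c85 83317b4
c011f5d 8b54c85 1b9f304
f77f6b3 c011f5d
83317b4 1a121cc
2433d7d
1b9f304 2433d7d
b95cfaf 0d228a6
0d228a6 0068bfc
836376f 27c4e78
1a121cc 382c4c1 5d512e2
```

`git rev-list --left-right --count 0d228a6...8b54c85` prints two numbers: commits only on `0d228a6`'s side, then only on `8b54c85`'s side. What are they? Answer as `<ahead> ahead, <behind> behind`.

Reachable from 0d228a6: {0068bfc, 0d228a6, 1a121cc, 1b9f304, 2433d7d, 382c4c1, 5d512e2, 83317b4, 8b54c85, c011f5d, f77f6b3}.
Reachable from 8b54c85: {1a121cc, 2433d7d, 382c4c1, 5d512e2, 83317b4, 8b54c85}.
Only in 0d228a6's history (ahead): {0068bfc, 0d228a6, 1b9f304, c011f5d, f77f6b3} — 5.
Only in 8b54c85's history (behind): {} — 0.

5 ahead, 0 behind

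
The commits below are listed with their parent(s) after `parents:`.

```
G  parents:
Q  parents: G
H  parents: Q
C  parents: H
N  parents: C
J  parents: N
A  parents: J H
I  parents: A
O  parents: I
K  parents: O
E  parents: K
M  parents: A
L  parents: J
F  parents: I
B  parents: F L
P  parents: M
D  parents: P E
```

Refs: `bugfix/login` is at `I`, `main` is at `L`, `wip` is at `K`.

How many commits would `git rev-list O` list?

9

Walking parent pointers from O: reachable set = {A, C, G, H, I, J, N, O, Q}.
That is 9 commits.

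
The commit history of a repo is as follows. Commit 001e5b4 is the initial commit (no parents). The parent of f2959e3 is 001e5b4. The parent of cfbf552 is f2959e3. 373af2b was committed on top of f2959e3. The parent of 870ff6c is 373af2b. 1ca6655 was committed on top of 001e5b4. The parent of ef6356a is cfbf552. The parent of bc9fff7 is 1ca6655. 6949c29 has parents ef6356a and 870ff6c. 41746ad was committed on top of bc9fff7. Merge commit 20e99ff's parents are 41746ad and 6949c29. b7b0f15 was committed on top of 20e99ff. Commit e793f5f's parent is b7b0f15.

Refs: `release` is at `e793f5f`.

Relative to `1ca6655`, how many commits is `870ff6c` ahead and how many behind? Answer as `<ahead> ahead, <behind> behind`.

Reachable from 870ff6c: {001e5b4, 373af2b, 870ff6c, f2959e3}.
Reachable from 1ca6655: {001e5b4, 1ca6655}.
Only in 870ff6c's history (ahead): {373af2b, 870ff6c, f2959e3} — 3.
Only in 1ca6655's history (behind): {1ca6655} — 1.

3 ahead, 1 behind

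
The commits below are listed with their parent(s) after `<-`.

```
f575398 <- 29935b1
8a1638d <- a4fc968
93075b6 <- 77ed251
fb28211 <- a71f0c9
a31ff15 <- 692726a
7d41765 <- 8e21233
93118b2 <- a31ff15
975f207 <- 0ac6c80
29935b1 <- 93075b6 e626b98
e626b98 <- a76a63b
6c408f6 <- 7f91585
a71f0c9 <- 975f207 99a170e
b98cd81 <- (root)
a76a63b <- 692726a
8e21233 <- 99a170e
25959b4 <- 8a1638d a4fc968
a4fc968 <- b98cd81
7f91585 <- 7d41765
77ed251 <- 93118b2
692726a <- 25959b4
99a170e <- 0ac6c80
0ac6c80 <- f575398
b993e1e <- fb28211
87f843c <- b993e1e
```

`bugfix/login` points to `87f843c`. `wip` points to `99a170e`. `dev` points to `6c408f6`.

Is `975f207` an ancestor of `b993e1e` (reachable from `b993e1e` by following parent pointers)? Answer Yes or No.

Yes

Ancestors of b993e1e (commits reachable by following parents): {0ac6c80, 25959b4, 29935b1, 692726a, 77ed251, 8a1638d, 93075b6, 93118b2, 975f207, 99a170e, a31ff15, a4fc968, a71f0c9, a76a63b, b98cd81, b993e1e, e626b98, f575398, fb28211}.
975f207 is in that set, so it is an ancestor of b993e1e.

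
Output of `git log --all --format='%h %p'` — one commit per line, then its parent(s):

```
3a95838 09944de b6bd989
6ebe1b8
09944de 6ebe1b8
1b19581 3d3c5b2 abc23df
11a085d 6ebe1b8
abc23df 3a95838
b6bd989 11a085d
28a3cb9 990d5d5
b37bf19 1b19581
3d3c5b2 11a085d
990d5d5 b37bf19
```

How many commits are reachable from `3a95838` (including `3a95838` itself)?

Walking parent pointers from 3a95838: reachable set = {09944de, 11a085d, 3a95838, 6ebe1b8, b6bd989}.
That is 5 commits.

5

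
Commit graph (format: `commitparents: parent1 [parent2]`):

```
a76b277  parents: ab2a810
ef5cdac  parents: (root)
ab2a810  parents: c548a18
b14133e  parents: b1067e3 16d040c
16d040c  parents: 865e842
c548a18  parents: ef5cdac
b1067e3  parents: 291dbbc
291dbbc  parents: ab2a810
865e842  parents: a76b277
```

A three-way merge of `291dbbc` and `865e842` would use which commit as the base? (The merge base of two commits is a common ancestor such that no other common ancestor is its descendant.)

Ancestors of 291dbbc: {291dbbc, ab2a810, c548a18, ef5cdac}.
Ancestors of 865e842: {865e842, a76b277, ab2a810, c548a18, ef5cdac}.
Common ancestors: {ab2a810, c548a18, ef5cdac}.
Among these, ab2a810 is not an ancestor of any other common ancestor — it is the merge base.

ab2a810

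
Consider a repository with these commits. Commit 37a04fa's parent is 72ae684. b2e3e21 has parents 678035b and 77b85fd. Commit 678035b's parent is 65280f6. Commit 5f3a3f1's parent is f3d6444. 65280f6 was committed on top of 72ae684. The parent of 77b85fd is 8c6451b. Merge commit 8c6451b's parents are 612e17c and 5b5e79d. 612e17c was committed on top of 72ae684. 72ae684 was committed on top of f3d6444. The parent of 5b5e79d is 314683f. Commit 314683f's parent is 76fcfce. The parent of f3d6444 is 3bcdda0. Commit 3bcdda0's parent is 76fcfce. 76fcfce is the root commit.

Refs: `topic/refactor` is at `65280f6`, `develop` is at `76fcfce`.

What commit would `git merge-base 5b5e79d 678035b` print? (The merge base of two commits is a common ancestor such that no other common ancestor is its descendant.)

76fcfce

Ancestors of 5b5e79d: {314683f, 5b5e79d, 76fcfce}.
Ancestors of 678035b: {3bcdda0, 65280f6, 678035b, 72ae684, 76fcfce, f3d6444}.
Common ancestors: {76fcfce}.
The only common ancestor is 76fcfce, so it is the merge base.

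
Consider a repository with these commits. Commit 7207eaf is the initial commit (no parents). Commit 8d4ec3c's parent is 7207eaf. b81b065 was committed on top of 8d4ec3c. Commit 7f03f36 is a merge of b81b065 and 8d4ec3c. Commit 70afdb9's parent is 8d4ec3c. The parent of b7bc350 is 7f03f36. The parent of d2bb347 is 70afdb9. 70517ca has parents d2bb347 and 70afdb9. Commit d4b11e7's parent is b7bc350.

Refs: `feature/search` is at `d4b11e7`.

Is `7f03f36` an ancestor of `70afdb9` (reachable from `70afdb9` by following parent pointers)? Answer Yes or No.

No

Ancestors of 70afdb9: {70afdb9, 7207eaf, 8d4ec3c}.
7f03f36 is not in that set, so it is not an ancestor of 70afdb9.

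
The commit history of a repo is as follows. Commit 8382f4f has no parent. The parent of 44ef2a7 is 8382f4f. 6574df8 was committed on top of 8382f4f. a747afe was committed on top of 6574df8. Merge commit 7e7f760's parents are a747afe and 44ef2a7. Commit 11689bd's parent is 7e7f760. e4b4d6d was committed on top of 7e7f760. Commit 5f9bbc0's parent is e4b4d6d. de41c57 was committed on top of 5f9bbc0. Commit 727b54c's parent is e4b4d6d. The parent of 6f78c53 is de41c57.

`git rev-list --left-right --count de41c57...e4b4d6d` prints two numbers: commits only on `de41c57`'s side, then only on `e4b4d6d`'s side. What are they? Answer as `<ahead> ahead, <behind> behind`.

2 ahead, 0 behind

Reachable from de41c57: {44ef2a7, 5f9bbc0, 6574df8, 7e7f760, 8382f4f, a747afe, de41c57, e4b4d6d}.
Reachable from e4b4d6d: {44ef2a7, 6574df8, 7e7f760, 8382f4f, a747afe, e4b4d6d}.
Only in de41c57's history (ahead): {5f9bbc0, de41c57} — 2.
Only in e4b4d6d's history (behind): {} — 0.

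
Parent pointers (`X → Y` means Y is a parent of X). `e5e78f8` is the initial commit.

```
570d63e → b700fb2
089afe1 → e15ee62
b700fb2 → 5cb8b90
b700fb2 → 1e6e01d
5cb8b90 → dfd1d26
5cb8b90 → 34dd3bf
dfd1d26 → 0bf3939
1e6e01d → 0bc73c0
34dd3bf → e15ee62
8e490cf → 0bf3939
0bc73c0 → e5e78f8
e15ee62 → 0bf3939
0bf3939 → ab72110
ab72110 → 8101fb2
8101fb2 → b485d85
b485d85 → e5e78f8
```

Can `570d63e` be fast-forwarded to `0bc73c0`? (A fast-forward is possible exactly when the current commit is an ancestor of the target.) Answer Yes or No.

A fast-forward from 570d63e to 0bc73c0 is possible iff 570d63e is an ancestor of 0bc73c0.
Ancestors of 0bc73c0: {0bc73c0, e5e78f8}.
570d63e is not among them, so fast-forward is not possible.

No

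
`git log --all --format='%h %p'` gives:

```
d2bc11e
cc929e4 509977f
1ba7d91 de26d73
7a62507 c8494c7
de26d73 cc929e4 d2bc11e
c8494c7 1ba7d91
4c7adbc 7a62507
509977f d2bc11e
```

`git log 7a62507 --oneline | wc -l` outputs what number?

Walking parent pointers from 7a62507: reachable set = {1ba7d91, 509977f, 7a62507, c8494c7, cc929e4, d2bc11e, de26d73}.
That is 7 commits.

7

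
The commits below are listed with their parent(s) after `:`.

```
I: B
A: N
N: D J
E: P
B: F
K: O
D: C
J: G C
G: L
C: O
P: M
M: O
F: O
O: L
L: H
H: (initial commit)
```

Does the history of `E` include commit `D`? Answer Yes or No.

Ancestors of E: {E, H, L, M, O, P}.
D is not in that set, so it is not an ancestor of E.

No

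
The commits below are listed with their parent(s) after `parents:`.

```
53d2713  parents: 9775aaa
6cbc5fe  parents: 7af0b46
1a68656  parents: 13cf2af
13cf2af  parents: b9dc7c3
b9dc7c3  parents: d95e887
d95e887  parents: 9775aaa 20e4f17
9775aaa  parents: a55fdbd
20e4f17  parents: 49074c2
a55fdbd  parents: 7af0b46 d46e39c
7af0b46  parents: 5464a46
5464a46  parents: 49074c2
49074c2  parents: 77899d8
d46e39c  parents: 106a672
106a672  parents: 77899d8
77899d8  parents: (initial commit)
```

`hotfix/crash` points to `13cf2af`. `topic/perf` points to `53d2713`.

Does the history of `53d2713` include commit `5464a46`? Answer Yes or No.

Yes

Ancestors of 53d2713 (commits reachable by following parents): {106a672, 49074c2, 53d2713, 5464a46, 77899d8, 7af0b46, 9775aaa, a55fdbd, d46e39c}.
5464a46 is in that set, so it is an ancestor of 53d2713.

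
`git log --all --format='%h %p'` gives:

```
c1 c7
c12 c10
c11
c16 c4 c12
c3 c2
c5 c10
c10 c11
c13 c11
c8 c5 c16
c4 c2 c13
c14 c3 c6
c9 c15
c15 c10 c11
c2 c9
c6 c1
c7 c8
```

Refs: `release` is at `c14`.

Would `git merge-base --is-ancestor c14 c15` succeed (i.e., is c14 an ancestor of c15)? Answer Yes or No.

Ancestors of c15: {c10, c11, c15}.
c14 is not in that set, so it is not an ancestor of c15.

No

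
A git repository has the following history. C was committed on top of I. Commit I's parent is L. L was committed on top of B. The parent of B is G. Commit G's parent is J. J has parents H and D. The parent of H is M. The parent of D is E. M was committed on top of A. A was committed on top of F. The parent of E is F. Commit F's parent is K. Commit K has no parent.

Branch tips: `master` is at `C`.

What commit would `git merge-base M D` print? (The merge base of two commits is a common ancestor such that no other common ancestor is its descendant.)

Ancestors of M: {A, F, K, M}.
Ancestors of D: {D, E, F, K}.
Common ancestors: {F, K}.
Among these, F is not an ancestor of any other common ancestor — it is the merge base.

F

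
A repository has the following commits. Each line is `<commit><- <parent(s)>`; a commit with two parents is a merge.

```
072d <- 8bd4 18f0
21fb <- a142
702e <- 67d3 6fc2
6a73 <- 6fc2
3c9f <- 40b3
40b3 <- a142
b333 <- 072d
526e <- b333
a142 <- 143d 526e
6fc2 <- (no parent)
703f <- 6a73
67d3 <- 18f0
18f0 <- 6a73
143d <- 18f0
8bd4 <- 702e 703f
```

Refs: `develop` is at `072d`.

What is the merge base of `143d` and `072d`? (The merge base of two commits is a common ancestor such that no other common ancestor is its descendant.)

18f0

Ancestors of 143d: {143d, 18f0, 6a73, 6fc2}.
Ancestors of 072d: {072d, 18f0, 67d3, 6a73, 6fc2, 702e, 703f, 8bd4}.
Common ancestors: {18f0, 6a73, 6fc2}.
Among these, 18f0 is not an ancestor of any other common ancestor — it is the merge base.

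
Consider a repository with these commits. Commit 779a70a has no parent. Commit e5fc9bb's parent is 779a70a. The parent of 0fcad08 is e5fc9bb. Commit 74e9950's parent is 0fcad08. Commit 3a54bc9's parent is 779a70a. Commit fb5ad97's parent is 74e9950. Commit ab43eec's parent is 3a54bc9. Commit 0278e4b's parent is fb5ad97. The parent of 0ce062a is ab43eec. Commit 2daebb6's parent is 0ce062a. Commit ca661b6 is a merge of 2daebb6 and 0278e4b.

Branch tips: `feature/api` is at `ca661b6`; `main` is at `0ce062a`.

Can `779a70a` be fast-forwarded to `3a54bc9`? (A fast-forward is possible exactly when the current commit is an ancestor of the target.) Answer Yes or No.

A fast-forward from 779a70a to 3a54bc9 is possible iff 779a70a is an ancestor of 3a54bc9.
Ancestors of 3a54bc9: {3a54bc9, 779a70a}.
779a70a is among them, so fast-forward is possible.

Yes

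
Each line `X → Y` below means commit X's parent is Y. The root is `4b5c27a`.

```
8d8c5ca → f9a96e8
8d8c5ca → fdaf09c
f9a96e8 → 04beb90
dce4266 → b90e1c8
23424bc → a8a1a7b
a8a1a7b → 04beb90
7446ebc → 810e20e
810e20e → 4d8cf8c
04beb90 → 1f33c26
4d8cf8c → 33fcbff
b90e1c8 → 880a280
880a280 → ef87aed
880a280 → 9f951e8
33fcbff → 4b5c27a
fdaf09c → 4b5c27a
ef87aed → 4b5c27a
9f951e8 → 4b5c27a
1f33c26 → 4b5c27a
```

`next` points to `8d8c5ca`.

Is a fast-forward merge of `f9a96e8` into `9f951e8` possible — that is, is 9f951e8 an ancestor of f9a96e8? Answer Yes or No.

A fast-forward from 9f951e8 to f9a96e8 is possible iff 9f951e8 is an ancestor of f9a96e8.
Ancestors of f9a96e8: {04beb90, 1f33c26, 4b5c27a, f9a96e8}.
9f951e8 is not among them, so fast-forward is not possible.

No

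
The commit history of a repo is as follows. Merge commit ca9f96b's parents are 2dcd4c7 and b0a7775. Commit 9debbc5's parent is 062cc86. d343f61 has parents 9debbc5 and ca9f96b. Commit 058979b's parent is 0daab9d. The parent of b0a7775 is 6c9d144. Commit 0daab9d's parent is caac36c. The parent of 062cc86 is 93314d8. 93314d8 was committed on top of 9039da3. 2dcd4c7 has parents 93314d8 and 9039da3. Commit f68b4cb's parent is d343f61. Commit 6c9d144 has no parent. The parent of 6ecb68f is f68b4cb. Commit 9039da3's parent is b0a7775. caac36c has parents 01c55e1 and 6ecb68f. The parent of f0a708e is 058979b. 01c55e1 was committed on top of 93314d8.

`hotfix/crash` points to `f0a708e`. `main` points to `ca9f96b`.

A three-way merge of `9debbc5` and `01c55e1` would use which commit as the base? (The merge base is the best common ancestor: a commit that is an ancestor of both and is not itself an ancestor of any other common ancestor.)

Ancestors of 9debbc5: {062cc86, 6c9d144, 9039da3, 93314d8, 9debbc5, b0a7775}.
Ancestors of 01c55e1: {01c55e1, 6c9d144, 9039da3, 93314d8, b0a7775}.
Common ancestors: {6c9d144, 9039da3, 93314d8, b0a7775}.
Among these, 93314d8 is not an ancestor of any other common ancestor — it is the merge base.

93314d8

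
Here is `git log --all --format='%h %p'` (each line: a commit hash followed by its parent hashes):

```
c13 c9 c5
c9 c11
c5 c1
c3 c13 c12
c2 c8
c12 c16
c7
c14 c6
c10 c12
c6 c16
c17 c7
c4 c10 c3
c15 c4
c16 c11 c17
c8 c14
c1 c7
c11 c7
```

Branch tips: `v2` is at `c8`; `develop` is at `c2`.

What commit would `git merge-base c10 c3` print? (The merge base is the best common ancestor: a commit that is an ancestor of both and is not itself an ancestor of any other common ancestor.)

Ancestors of c10: {c10, c11, c12, c16, c17, c7}.
Ancestors of c3: {c1, c11, c12, c13, c16, c17, c3, c5, c7, c9}.
Common ancestors: {c11, c12, c16, c17, c7}.
Among these, c12 is not an ancestor of any other common ancestor — it is the merge base.

c12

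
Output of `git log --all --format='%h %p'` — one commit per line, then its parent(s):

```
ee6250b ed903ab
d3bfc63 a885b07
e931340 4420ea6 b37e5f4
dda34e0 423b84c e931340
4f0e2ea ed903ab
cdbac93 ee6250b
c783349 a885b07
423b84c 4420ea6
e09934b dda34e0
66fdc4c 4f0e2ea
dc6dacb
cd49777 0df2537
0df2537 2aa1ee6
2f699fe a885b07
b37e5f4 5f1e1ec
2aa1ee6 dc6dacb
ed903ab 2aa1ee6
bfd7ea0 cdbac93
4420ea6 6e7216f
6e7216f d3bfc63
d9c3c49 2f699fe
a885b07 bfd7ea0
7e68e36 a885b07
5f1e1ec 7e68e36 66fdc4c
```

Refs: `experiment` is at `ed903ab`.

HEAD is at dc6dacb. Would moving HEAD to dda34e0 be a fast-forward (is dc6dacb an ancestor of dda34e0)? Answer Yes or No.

Yes

A fast-forward from dc6dacb to dda34e0 is possible iff dc6dacb is an ancestor of dda34e0.
Ancestors of dda34e0: {2aa1ee6, 423b84c, 4420ea6, 4f0e2ea, 5f1e1ec, 66fdc4c, 6e7216f, 7e68e36, a885b07, b37e5f4, bfd7ea0, cdbac93, d3bfc63, dc6dacb, dda34e0, e931340, ed903ab, ee6250b}.
dc6dacb is among them, so fast-forward is possible.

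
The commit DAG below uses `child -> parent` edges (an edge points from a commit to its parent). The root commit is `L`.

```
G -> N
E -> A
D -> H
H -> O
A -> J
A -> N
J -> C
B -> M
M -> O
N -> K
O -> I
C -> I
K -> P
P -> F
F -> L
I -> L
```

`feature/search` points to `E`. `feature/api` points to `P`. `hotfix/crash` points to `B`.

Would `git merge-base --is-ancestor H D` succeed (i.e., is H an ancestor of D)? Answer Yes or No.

Ancestors of D (commits reachable by following parents): {D, H, I, L, O}.
H is in that set, so it is an ancestor of D.

Yes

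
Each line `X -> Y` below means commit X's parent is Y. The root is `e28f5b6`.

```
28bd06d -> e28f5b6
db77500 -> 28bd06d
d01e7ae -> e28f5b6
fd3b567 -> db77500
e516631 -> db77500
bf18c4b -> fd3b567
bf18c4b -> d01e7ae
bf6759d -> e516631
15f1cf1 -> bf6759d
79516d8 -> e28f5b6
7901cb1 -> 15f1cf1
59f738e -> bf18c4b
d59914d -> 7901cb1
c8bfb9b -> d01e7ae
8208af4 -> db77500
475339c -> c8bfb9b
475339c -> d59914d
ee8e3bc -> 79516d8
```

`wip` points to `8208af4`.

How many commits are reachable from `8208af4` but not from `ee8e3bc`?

3

Reachable from 8208af4: {28bd06d, 8208af4, db77500, e28f5b6}.
Reachable from ee8e3bc: {79516d8, e28f5b6, ee8e3bc}.
In 8208af4's history but not ee8e3bc's: {28bd06d, 8208af4, db77500} — 3 commits.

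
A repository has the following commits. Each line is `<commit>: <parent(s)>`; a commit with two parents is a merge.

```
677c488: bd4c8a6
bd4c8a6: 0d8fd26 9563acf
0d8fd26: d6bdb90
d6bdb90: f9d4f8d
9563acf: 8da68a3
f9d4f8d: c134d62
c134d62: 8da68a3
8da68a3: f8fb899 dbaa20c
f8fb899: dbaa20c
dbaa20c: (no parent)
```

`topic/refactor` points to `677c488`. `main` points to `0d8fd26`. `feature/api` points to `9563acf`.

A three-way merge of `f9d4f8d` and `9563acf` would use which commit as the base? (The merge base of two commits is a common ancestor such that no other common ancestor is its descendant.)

8da68a3

Ancestors of f9d4f8d: {8da68a3, c134d62, dbaa20c, f8fb899, f9d4f8d}.
Ancestors of 9563acf: {8da68a3, 9563acf, dbaa20c, f8fb899}.
Common ancestors: {8da68a3, dbaa20c, f8fb899}.
Among these, 8da68a3 is not an ancestor of any other common ancestor — it is the merge base.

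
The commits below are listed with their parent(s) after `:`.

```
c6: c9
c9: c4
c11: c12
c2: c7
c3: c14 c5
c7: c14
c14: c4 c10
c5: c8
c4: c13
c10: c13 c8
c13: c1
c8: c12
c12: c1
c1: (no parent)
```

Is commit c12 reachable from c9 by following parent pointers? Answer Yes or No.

Ancestors of c9: {c1, c13, c4, c9}.
c12 is not in that set, so it is not an ancestor of c9.

No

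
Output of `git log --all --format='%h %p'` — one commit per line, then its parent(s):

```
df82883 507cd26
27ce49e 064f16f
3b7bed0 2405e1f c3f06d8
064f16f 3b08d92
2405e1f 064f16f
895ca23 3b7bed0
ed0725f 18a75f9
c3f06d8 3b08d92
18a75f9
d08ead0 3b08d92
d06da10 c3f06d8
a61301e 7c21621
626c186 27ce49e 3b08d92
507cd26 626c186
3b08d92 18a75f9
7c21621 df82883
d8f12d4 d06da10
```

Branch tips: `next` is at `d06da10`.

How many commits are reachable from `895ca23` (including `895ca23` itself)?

7

Walking parent pointers from 895ca23: reachable set = {064f16f, 18a75f9, 2405e1f, 3b08d92, 3b7bed0, 895ca23, c3f06d8}.
That is 7 commits.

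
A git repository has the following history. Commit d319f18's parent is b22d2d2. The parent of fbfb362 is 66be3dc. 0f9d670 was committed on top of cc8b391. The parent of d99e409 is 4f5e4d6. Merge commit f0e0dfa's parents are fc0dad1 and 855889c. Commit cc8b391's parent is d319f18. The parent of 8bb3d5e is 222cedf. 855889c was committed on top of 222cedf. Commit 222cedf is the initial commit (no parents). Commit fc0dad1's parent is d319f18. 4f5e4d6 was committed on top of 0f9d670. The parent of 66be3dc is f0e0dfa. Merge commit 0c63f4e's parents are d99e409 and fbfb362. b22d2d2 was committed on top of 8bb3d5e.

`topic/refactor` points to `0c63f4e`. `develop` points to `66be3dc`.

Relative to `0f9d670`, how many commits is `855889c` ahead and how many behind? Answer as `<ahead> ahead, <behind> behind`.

Reachable from 855889c: {222cedf, 855889c}.
Reachable from 0f9d670: {0f9d670, 222cedf, 8bb3d5e, b22d2d2, cc8b391, d319f18}.
Only in 855889c's history (ahead): {855889c} — 1.
Only in 0f9d670's history (behind): {0f9d670, 8bb3d5e, b22d2d2, cc8b391, d319f18} — 5.

1 ahead, 5 behind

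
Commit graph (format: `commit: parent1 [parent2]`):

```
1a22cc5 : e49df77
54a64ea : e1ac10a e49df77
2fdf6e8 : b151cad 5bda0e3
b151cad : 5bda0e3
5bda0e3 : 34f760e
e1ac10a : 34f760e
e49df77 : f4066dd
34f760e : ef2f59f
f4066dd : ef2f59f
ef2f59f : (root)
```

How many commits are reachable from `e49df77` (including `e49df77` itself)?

Walking parent pointers from e49df77: reachable set = {e49df77, ef2f59f, f4066dd}.
That is 3 commits.

3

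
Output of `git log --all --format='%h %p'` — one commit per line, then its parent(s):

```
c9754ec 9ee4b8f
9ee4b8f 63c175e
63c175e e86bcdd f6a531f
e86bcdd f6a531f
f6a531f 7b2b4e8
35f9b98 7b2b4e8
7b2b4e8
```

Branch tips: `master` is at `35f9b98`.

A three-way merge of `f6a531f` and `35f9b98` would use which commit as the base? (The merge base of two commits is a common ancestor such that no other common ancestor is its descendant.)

Ancestors of f6a531f: {7b2b4e8, f6a531f}.
Ancestors of 35f9b98: {35f9b98, 7b2b4e8}.
Common ancestors: {7b2b4e8}.
The only common ancestor is 7b2b4e8, so it is the merge base.

7b2b4e8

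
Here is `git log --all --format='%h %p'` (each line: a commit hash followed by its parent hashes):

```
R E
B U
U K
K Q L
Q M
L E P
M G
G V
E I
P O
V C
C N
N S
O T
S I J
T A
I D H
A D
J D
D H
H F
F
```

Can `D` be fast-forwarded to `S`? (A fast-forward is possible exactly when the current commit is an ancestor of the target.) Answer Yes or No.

Yes

A fast-forward from D to S is possible iff D is an ancestor of S.
Ancestors of S: {D, F, H, I, J, S}.
D is among them, so fast-forward is possible.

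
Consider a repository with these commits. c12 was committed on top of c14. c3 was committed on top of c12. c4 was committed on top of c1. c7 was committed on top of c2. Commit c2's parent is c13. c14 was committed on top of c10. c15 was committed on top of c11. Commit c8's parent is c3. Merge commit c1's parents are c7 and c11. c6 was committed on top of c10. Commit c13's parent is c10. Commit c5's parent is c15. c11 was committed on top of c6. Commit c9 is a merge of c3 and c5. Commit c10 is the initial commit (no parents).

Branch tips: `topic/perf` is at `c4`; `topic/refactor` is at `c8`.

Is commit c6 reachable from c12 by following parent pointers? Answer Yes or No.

Ancestors of c12: {c10, c12, c14}.
c6 is not in that set, so it is not an ancestor of c12.

No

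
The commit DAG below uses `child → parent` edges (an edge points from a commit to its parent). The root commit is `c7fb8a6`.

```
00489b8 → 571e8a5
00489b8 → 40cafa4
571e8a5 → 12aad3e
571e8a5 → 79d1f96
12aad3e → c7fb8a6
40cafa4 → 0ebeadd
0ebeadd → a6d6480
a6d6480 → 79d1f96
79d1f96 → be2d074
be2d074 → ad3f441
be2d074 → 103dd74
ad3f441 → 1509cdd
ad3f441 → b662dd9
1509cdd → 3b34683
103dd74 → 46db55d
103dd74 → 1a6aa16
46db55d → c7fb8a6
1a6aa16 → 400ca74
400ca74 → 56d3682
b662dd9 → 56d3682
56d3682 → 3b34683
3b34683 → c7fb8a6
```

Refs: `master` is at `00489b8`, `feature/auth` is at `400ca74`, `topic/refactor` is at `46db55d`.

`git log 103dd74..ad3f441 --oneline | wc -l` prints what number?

Reachable from ad3f441: {1509cdd, 3b34683, 56d3682, ad3f441, b662dd9, c7fb8a6}.
Reachable from 103dd74: {103dd74, 1a6aa16, 3b34683, 400ca74, 46db55d, 56d3682, c7fb8a6}.
In ad3f441's history but not 103dd74's: {1509cdd, ad3f441, b662dd9} — 3 commits.

3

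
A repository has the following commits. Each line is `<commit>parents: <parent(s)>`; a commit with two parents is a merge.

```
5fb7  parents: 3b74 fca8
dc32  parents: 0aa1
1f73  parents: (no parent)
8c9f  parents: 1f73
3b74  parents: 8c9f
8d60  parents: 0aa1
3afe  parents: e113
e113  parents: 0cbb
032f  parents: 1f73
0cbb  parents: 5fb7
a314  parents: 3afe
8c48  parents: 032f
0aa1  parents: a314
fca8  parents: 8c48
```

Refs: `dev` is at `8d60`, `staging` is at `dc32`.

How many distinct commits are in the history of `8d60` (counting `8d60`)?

13

Walking parent pointers from 8d60: reachable set = {032f, 0aa1, 0cbb, 1f73, 3afe, 3b74, 5fb7, 8c48, 8c9f, 8d60, a314, e113, fca8}.
That is 13 commits.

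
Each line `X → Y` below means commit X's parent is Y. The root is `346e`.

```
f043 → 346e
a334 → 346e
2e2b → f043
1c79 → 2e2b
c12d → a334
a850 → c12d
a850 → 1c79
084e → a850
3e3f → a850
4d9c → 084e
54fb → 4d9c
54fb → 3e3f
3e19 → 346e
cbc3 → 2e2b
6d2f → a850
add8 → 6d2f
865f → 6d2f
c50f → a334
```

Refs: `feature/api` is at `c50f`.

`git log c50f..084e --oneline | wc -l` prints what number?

Reachable from 084e: {084e, 1c79, 2e2b, 346e, a334, a850, c12d, f043}.
Reachable from c50f: {346e, a334, c50f}.
In 084e's history but not c50f's: {084e, 1c79, 2e2b, a850, c12d, f043} — 6 commits.

6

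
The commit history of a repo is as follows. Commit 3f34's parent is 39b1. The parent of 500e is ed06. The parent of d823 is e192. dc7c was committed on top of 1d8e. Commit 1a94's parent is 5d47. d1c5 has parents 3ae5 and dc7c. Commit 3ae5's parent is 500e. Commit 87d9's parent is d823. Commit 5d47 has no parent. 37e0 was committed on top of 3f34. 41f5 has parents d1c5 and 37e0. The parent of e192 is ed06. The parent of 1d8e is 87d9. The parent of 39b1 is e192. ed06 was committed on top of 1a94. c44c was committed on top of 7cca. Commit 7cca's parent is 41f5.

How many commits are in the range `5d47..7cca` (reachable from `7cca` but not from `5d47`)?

Reachable from 7cca: {1a94, 1d8e, 37e0, 39b1, 3ae5, 3f34, 41f5, 500e, 5d47, 7cca, 87d9, d1c5, d823, dc7c, e192, ed06}.
Reachable from 5d47: {5d47}.
In 7cca's history but not 5d47's: {1a94, 1d8e, 37e0, 39b1, 3ae5, 3f34, 41f5, 500e, 7cca, 87d9, d1c5, d823, dc7c, e192, ed06} — 15 commits.

15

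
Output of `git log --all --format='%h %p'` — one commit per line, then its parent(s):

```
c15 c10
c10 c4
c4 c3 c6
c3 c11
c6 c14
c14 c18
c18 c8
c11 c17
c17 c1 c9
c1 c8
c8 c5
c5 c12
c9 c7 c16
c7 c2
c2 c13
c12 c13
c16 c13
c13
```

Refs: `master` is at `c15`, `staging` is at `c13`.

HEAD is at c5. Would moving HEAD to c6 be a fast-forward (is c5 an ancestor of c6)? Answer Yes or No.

A fast-forward from c5 to c6 is possible iff c5 is an ancestor of c6.
Ancestors of c6: {c12, c13, c14, c18, c5, c6, c8}.
c5 is among them, so fast-forward is possible.

Yes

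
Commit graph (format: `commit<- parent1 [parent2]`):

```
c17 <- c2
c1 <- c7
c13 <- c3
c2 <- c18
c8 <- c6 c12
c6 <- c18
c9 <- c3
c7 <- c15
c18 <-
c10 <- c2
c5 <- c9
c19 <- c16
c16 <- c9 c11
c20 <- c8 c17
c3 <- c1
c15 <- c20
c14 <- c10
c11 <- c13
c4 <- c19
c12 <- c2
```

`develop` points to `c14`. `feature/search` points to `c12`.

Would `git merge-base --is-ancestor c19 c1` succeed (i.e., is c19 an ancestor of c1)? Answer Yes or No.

No

Ancestors of c1: {c1, c12, c15, c17, c18, c2, c20, c6, c7, c8}.
c19 is not in that set, so it is not an ancestor of c1.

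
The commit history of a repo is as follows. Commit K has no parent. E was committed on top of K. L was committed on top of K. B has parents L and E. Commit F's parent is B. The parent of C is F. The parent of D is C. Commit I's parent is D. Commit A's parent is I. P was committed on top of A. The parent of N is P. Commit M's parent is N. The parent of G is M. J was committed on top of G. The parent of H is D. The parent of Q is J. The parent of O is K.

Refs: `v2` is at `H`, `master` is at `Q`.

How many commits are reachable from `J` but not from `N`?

Reachable from J: {A, B, C, D, E, F, G, I, J, K, L, M, N, P}.
Reachable from N: {A, B, C, D, E, F, I, K, L, N, P}.
In J's history but not N's: {G, J, M} — 3 commits.

3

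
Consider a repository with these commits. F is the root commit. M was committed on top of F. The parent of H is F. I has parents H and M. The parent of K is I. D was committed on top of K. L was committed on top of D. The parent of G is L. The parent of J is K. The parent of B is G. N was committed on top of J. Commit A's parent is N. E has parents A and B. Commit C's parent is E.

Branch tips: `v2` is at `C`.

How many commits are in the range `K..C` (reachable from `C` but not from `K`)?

9

Reachable from C: {A, B, C, D, E, F, G, H, I, J, K, L, M, N}.
Reachable from K: {F, H, I, K, M}.
In C's history but not K's: {A, B, C, D, E, G, J, L, N} — 9 commits.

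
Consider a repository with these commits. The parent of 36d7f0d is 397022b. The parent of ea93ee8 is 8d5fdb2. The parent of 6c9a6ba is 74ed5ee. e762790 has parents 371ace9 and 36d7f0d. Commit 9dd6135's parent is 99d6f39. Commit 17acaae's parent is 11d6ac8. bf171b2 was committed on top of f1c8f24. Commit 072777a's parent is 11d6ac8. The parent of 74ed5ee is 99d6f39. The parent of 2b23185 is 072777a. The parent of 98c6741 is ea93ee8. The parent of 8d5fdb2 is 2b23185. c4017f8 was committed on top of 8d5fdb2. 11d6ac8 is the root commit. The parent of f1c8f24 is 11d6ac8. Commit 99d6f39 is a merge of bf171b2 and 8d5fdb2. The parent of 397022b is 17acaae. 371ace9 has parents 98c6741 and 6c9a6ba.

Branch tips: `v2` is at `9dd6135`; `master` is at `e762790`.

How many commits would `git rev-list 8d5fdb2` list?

Walking parent pointers from 8d5fdb2: reachable set = {072777a, 11d6ac8, 2b23185, 8d5fdb2}.
That is 4 commits.

4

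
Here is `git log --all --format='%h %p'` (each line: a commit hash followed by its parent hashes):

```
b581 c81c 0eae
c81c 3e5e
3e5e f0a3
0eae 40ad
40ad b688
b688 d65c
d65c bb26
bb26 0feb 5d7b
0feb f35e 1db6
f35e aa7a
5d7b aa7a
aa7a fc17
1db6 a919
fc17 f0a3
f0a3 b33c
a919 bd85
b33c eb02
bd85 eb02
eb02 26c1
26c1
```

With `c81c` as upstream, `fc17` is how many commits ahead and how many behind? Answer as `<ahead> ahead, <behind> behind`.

Reachable from fc17: {26c1, b33c, eb02, f0a3, fc17}.
Reachable from c81c: {26c1, 3e5e, b33c, c81c, eb02, f0a3}.
Only in fc17's history (ahead): {fc17} — 1.
Only in c81c's history (behind): {3e5e, c81c} — 2.

1 ahead, 2 behind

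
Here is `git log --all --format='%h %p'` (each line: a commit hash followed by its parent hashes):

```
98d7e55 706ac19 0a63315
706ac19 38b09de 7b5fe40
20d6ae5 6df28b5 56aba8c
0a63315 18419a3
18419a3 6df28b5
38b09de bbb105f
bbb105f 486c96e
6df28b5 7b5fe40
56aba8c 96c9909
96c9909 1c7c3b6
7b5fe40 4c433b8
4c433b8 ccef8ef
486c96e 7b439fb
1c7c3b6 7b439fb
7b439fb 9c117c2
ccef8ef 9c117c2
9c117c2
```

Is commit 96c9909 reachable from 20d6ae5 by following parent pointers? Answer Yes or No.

Ancestors of 20d6ae5 (commits reachable by following parents): {1c7c3b6, 20d6ae5, 4c433b8, 56aba8c, 6df28b5, 7b439fb, 7b5fe40, 96c9909, 9c117c2, ccef8ef}.
96c9909 is in that set, so it is an ancestor of 20d6ae5.

Yes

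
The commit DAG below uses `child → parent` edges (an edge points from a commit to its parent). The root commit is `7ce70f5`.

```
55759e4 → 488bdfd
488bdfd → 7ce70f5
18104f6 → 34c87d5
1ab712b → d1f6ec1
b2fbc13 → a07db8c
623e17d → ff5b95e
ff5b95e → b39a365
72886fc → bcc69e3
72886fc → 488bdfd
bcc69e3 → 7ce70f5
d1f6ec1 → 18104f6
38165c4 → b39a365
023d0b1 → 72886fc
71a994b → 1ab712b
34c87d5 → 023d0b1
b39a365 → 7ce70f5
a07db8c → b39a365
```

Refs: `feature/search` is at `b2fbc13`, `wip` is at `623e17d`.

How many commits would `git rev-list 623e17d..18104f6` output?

6

Reachable from 18104f6: {023d0b1, 18104f6, 34c87d5, 488bdfd, 72886fc, 7ce70f5, bcc69e3}.
Reachable from 623e17d: {623e17d, 7ce70f5, b39a365, ff5b95e}.
In 18104f6's history but not 623e17d's: {023d0b1, 18104f6, 34c87d5, 488bdfd, 72886fc, bcc69e3} — 6 commits.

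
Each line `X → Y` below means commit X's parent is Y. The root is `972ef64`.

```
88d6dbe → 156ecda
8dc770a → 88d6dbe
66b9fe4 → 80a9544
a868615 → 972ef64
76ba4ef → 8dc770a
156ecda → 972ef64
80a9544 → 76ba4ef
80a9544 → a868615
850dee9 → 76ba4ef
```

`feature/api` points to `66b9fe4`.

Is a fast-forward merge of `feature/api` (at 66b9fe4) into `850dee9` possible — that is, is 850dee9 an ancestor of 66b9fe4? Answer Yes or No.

No

A fast-forward from 850dee9 to 66b9fe4 is possible iff 850dee9 is an ancestor of 66b9fe4.
Ancestors of 66b9fe4: {156ecda, 66b9fe4, 76ba4ef, 80a9544, 88d6dbe, 8dc770a, 972ef64, a868615}.
850dee9 is not among them, so fast-forward is not possible.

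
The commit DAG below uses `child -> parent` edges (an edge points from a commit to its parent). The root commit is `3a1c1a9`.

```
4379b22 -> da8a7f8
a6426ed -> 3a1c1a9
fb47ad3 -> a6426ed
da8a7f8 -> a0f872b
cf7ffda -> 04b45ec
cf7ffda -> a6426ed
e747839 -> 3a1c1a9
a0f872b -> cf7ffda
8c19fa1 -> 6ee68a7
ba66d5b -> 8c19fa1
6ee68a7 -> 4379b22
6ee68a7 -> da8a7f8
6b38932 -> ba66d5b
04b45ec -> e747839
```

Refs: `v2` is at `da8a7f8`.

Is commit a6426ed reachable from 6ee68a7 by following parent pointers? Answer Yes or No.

Yes

Ancestors of 6ee68a7 (commits reachable by following parents): {04b45ec, 3a1c1a9, 4379b22, 6ee68a7, a0f872b, a6426ed, cf7ffda, da8a7f8, e747839}.
a6426ed is in that set, so it is an ancestor of 6ee68a7.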